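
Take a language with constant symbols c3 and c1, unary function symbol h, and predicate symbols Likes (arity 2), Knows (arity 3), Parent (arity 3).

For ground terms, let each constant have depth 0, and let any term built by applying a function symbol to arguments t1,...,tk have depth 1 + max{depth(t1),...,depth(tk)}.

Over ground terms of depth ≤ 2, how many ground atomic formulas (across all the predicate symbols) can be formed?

First count ground terms of depth ≤ 2.
Let N_k count ground terms of depth at most k. Each non-constant term of depth ≤ k is some function symbol applied to depth-≤(k−1) arguments, giving N_k = 2 + N_{k-1}.
N_0 = 2
N_1 = 2 + 2 = 4
N_2 = 2 + 4 = 6
Explicitly: c3, c1, h(c3), h(c1), h(h(c3)), h(h(c1)).
So |H| = 6.
Ground atoms are formed by filling each argument slot of a predicate with a term from H, so an r-ary predicate gives |H|^r atoms:
  Likes: 6^2 = 36;  Knows: 6^3 = 216;  Parent: 6^3 = 216
Total ground atoms: 36 + 216 + 216 = 468.

468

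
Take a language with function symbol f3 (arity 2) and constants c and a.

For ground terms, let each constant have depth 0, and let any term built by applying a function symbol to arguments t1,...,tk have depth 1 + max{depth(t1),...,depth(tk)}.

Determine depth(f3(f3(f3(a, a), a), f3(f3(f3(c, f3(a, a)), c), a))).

5

depth(f3(a, a)) = 1 + max(0, 0) = 1
depth(f3(f3(a, a), a)) = 1 + max(1, 0) = 2
depth(f3(c, f3(a, a))) = 1 + max(0, 1) = 2
depth(f3(f3(c, f3(a, a)), c)) = 1 + max(2, 0) = 3
depth(f3(f3(f3(c, f3(a, a)), c), a)) = 1 + max(3, 0) = 4
depth(f3(f3(f3(a, a), a), f3(f3(f3(c, f3(a, a)), c), a))) = 1 + max(2, 4) = 5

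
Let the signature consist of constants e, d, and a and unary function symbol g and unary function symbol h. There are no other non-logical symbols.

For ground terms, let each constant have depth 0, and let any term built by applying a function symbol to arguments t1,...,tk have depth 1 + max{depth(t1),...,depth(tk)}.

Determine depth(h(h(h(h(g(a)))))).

depth(g(a)) = 1 + depth(a) = 1 + 0 = 1
depth(h(g(a))) = 1 + depth(g(a)) = 1 + 1 = 2
depth(h(h(g(a)))) = 1 + depth(h(g(a))) = 1 + 2 = 3
depth(h(h(h(g(a))))) = 1 + depth(h(h(g(a)))) = 1 + 3 = 4
depth(h(h(h(h(g(a)))))) = 1 + depth(h(h(h(g(a))))) = 1 + 4 = 5

5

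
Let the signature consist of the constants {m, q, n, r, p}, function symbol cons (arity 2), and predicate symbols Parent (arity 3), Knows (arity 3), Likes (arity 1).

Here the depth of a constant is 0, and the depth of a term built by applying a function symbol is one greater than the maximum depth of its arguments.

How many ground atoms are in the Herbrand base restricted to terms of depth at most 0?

255

First count ground terms of depth ≤ 0.
Let N_k = |{terms of depth ≤ k}|. Then N_0 = 5 and N_k = 5 + N_{k-1}^2 for k ≥ 1 (one summand per function symbol, arity giving the exponent).
N_0 = 5
Explicitly: m, q, n, r, p.
So |H| = 5.
Each predicate of arity r yields |H|^r ground atoms (one per choice of an r-tuple from H):
  Parent: 5^3 = 125;  Knows: 5^3 = 125;  Likes: 5
Total ground atoms: 125 + 125 + 5 = 255.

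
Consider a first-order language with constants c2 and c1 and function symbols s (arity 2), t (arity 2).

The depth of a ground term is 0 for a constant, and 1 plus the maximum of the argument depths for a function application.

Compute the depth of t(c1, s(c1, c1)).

2

depth(s(c1, c1)) = 1 + max(0, 0) = 1
depth(t(c1, s(c1, c1))) = 1 + max(0, 1) = 2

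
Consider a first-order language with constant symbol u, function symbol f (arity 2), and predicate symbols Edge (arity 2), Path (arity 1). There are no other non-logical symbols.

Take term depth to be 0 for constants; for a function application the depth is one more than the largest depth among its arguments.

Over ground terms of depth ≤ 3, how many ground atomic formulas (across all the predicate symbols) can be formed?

First count ground terms of depth ≤ 3.
Count level by level. With function symbols f/2, the terms of depth ≤ k are the 1 constant together with each function applied to depth-≤(k−1) tuples, so N_k = 1 + N_{k-1}^2.
N_0 = 1
N_1 = 1 + 1^2 = 2
N_2 = 1 + 2^2 = 5
N_3 = 1 + 5^2 = 26
So |H| = 26.
For each predicate symbol, the number of ground atoms is |H| raised to its arity; summing:
  Edge: 26^2 = 676;  Path: 26
Total ground atoms: 676 + 26 = 702.

702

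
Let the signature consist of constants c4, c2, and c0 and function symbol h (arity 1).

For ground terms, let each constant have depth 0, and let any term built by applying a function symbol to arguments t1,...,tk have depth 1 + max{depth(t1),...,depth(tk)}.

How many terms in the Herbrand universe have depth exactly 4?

Let N_k = |{terms of depth ≤ k}|. Then N_0 = 3 and N_k = 3 + N_{k-1} for k ≥ 1 (one summand per function symbol, arity giving the exponent).
N_0 = 3
N_1 = 3 + 3 = 6
N_2 = 3 + 6 = 9
N_3 = 3 + 9 = 12
N_4 = 3 + 12 = 15
Terms of depth exactly 4: N_4 − N_3 = 15 − 12 = 3.

3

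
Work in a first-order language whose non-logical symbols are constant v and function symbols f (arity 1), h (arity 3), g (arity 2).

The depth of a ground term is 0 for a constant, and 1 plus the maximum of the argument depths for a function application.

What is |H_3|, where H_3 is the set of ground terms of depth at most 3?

Write N_k for the number of ground terms of depth ≤ k. A term of depth ≤ k is either a constant or a function symbol applied to arguments of depth ≤ k−1, so N_k = 1 + N_{k-1} + N_{k-1}^3 + N_{k-1}^2.
N_0 = 1
N_1 = 1 + 1 + 1^3 + 1^2 = 4
N_2 = 1 + 4 + 4^3 + 4^2 = 85
N_3 = 1 + 85 + 85^3 + 85^2 = 621436

621436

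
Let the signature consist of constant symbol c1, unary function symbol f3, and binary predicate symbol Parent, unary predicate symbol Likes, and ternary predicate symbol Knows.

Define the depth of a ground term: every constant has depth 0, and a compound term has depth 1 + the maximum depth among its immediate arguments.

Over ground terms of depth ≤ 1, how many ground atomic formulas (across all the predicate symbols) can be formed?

First count ground terms of depth ≤ 1.
Let N_k = |{terms of depth ≤ k}|. Then N_0 = 1 and N_k = 1 + N_{k-1} for k ≥ 1 (one summand per function symbol, arity giving the exponent).
N_0 = 1
N_1 = 1 + 1 = 2
Explicitly: c1, f3(c1).
So |H| = 2.
Ground atoms are formed by filling each argument slot of a predicate with a term from H, so an r-ary predicate gives |H|^r atoms:
  Parent: 2^2 = 4;  Likes: 2;  Knows: 2^3 = 8
Total ground atoms: 4 + 2 + 8 = 14.

14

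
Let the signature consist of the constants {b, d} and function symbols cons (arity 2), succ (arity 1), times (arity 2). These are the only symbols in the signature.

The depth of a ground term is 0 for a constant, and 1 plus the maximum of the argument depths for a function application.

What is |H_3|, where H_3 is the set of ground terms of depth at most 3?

Let N_k = |{terms of depth ≤ k}|. Then N_0 = 2 and N_k = 2 + N_{k-1}^2 + N_{k-1} + N_{k-1}^2 for k ≥ 1 (one summand per function symbol, arity giving the exponent).
N_0 = 2
N_1 = 2 + 2^2 + 2 + 2^2 = 12
N_2 = 2 + 12^2 + 12 + 12^2 = 302
N_3 = 2 + 302^2 + 302 + 302^2 = 182712

182712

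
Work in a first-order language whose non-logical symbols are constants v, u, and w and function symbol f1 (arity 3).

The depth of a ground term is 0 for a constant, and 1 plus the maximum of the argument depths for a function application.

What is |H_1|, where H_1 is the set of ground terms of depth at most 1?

Write N_k for the number of ground terms of depth ≤ k. A term of depth ≤ k is either a constant or a function symbol applied to arguments of depth ≤ k−1, so N_k = 3 + N_{k-1}^3.
N_0 = 3
N_1 = 3 + 3^3 = 30

30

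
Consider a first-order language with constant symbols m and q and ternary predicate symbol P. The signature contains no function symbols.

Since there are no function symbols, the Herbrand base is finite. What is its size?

With no function symbols, the Herbrand universe is just the 2 constants.
Ground atoms per predicate: P: 2^3 = 8.
Herbrand base size = 8 = 8.

8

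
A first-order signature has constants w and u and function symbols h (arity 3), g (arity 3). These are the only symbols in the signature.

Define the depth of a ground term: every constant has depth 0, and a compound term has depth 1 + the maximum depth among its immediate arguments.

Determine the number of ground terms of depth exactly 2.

Count level by level. With function symbols h/3, g/3, the terms of depth ≤ k are the 2 constants together with each function applied to depth-≤(k−1) tuples, so N_k = 2 + N_{k-1}^3 + N_{k-1}^3.
N_0 = 2
N_1 = 2 + 2^3 + 2^3 = 18
N_2 = 2 + 18^3 + 18^3 = 11666
Terms of depth exactly 2: N_2 − N_1 = 11666 − 18 = 11648.

11648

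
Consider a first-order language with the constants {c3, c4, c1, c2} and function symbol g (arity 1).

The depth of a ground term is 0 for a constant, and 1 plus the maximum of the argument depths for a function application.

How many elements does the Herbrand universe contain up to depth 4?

Let N_k count ground terms of depth at most k. Each non-constant term of depth ≤ k is some function symbol applied to depth-≤(k−1) arguments, giving N_k = 4 + N_{k-1}.
N_0 = 4
N_1 = 4 + 4 = 8
N_2 = 4 + 8 = 12
N_3 = 4 + 12 = 16
N_4 = 4 + 16 = 20

20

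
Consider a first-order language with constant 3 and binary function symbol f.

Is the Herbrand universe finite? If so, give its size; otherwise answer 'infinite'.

infinite

The signature has at least one function symbol (f, arity 2) and at least one constant (3).
Iterating f gives infinitely many distinct ground terms: 3, f(3, 3), f(f(3, 3), f(3, 3)), ...
So the Herbrand universe is infinite.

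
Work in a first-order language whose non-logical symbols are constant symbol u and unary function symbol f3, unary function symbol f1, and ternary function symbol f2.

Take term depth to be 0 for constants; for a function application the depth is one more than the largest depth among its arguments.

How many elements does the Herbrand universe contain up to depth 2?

73

Write N_k for the number of ground terms of depth ≤ k. A term of depth ≤ k is either a constant or a function symbol applied to arguments of depth ≤ k−1, so N_k = 1 + N_{k-1} + N_{k-1} + N_{k-1}^3.
N_0 = 1
N_1 = 1 + 1 + 1 + 1^3 = 4
N_2 = 1 + 4 + 4 + 4^3 = 73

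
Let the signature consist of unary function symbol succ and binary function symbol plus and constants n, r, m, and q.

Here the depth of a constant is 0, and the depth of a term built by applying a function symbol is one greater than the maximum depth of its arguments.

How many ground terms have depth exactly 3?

364820

Let N_k = |{terms of depth ≤ k}|. Then N_0 = 4 and N_k = 4 + N_{k-1} + N_{k-1}^2 for k ≥ 1 (one summand per function symbol, arity giving the exponent).
N_0 = 4
N_1 = 4 + 4 + 4^2 = 24
N_2 = 4 + 24 + 24^2 = 604
N_3 = 4 + 604 + 604^2 = 365424
Terms of depth exactly 3: N_3 − N_2 = 365424 − 604 = 364820.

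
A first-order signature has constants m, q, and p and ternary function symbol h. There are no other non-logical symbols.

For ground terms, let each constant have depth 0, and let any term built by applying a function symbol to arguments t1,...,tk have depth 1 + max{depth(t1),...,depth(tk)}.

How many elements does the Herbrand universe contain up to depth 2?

Let N_k = |{terms of depth ≤ k}|. Then N_0 = 3 and N_k = 3 + N_{k-1}^3 for k ≥ 1 (one summand per function symbol, arity giving the exponent).
N_0 = 3
N_1 = 3 + 3^3 = 30
N_2 = 3 + 30^3 = 27003

27003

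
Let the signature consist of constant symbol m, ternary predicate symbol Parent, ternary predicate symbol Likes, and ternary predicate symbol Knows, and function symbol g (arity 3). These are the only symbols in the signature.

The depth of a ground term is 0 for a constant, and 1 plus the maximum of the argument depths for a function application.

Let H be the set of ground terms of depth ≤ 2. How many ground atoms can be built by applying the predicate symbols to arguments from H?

First count ground terms of depth ≤ 2.
If N_k denotes the number of depth-≤k ground terms, the 1 constant gives N_0 = 1, and each function symbol of arity r contributes N_{k-1}^r new terms at level k: N_k = 1 + N_{k-1}^3.
N_0 = 1
N_1 = 1 + 1^3 = 2
N_2 = 1 + 2^3 = 9
Explicitly: m, g(m, m, m), g(m, m, g(m, m, m)), g(m, g(m, m, m), m), g(m, g(m, m, m), g(m, m, m)), g(g(m, m, m), m, m), g(g(m, m, m), m, g(m, m, m)), g(g(m, m, m), g(m, m, m), m), g(g(m, m, m), g(m, m, m), g(m, m, m)).
So |H| = 9.
Each predicate of arity r yields |H|^r ground atoms (one per choice of an r-tuple from H):
  Parent: 9^3 = 729;  Likes: 9^3 = 729;  Knows: 9^3 = 729
Total ground atoms: 729 + 729 + 729 = 2187.

2187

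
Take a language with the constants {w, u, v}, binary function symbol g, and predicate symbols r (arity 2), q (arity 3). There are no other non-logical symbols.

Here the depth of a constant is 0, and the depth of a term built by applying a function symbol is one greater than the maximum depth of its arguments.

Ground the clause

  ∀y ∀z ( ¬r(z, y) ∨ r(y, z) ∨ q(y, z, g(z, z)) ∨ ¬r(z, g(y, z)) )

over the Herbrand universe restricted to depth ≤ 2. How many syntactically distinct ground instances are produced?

Ground terms of depth ≤ 2:
  Let N_k = |{terms of depth ≤ k}|. Then N_0 = 3 and N_k = 3 + N_{k-1}^2 for k ≥ 1 (one summand per function symbol, arity giving the exponent).
  N_0 = 3
  N_1 = 3 + 3^2 = 12
  N_2 = 3 + 12^2 = 147
So there are 147 ground terms available for substitution.
Each of y, z ranges independently over the available ground terms, and distinct assignments produce distinct instances.
Number of ground instances = 147^2 = 21609.

21609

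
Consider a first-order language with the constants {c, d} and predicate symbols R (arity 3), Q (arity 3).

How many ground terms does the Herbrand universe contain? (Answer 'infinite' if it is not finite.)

2

There are no function symbols, so every ground term is one of the 2 constants.
The Herbrand universe is {c, d}, which is finite with 2 elements.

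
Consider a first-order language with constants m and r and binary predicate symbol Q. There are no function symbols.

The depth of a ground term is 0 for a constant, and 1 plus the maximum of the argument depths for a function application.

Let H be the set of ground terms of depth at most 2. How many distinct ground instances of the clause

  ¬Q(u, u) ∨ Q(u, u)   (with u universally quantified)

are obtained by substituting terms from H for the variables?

Ground terms of depth ≤ 2:
  With no function symbols every ground term is a constant, so there are exactly 2 ground terms at every depth bound.
  N_0 = 2
  N_1 = 2
  N_2 = 2
  Explicitly: m, r.
So there are 2 ground terms available for substitution.
The body mentions the single quantified variable u; since ground terms form a free algebra, no two substitutions collapse to the same formula.
Number of ground instances = 2.

2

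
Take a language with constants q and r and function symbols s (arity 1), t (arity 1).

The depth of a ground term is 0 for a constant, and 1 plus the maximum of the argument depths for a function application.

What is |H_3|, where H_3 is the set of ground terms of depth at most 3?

If N_k denotes the number of depth-≤k ground terms, the 2 constants give N_0 = 2, and each function symbol of arity r contributes N_{k-1}^r new terms at level k: N_k = 2 + N_{k-1} + N_{k-1}.
N_0 = 2
N_1 = 2 + 2 + 2 = 6
N_2 = 2 + 6 + 6 = 14
N_3 = 2 + 14 + 14 = 30

30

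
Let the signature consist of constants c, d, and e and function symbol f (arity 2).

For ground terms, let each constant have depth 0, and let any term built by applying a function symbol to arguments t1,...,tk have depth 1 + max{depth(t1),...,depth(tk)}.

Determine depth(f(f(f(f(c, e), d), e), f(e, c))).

4

depth(f(c, e)) = 1 + max(0, 0) = 1
depth(f(f(c, e), d)) = 1 + max(1, 0) = 2
depth(f(f(f(c, e), d), e)) = 1 + max(2, 0) = 3
depth(f(e, c)) = 1 + max(0, 0) = 1
depth(f(f(f(f(c, e), d), e), f(e, c))) = 1 + max(3, 1) = 4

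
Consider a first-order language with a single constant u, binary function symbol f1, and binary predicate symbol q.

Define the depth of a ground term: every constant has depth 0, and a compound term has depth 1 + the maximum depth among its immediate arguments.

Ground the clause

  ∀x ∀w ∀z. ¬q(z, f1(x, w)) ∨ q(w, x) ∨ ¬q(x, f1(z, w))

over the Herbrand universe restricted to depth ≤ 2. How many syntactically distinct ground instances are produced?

125

Ground terms of depth ≤ 2:
  Write N_k for the number of ground terms of depth ≤ k. A term of depth ≤ k is either a constant or a function symbol applied to arguments of depth ≤ k−1, so N_k = 1 + N_{k-1}^2.
  N_0 = 1
  N_1 = 1 + 1^2 = 2
  N_2 = 1 + 2^2 = 5
So there are 5 ground terms available for substitution.
The clause has 3 distinct variables (x, w, z), each appearing in the body. In the free term algebra distinct substitutions yield syntactically distinct ground instances.
Number of ground instances = 5^3 = 125.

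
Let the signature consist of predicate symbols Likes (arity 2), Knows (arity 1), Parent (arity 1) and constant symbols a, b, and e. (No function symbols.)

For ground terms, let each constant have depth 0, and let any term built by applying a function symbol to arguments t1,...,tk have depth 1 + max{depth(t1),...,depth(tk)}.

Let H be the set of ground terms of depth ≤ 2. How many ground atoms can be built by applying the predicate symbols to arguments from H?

First count ground terms of depth ≤ 2.
With no function symbols every ground term is a constant, so there are exactly 3 ground terms at every depth bound.
N_0 = 3
N_1 = 3
N_2 = 3
Explicitly: a, b, e.
So |H| = 3.
Ground atoms are formed by filling each argument slot of a predicate with a term from H, so an r-ary predicate gives |H|^r atoms:
  Likes: 3^2 = 9;  Knows: 3;  Parent: 3
Total ground atoms: 9 + 3 + 3 = 15.

15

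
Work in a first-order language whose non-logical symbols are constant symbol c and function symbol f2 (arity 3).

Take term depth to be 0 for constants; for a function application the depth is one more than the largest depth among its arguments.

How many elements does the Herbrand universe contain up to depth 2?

If N_k denotes the number of depth-≤k ground terms, the 1 constant gives N_0 = 1, and each function symbol of arity r contributes N_{k-1}^r new terms at level k: N_k = 1 + N_{k-1}^3.
N_0 = 1
N_1 = 1 + 1^3 = 2
N_2 = 1 + 2^3 = 9

9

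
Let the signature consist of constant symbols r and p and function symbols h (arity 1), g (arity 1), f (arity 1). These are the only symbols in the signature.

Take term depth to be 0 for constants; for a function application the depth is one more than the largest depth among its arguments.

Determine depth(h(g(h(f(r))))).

depth(f(r)) = 1 + depth(r) = 1 + 0 = 1
depth(h(f(r))) = 1 + depth(f(r)) = 1 + 1 = 2
depth(g(h(f(r)))) = 1 + depth(h(f(r))) = 1 + 2 = 3
depth(h(g(h(f(r))))) = 1 + depth(g(h(f(r)))) = 1 + 3 = 4

4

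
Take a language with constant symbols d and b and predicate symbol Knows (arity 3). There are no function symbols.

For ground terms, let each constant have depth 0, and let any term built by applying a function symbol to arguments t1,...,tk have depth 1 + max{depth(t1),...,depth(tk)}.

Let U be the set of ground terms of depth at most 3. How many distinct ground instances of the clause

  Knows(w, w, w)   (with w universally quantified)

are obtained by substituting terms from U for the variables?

Ground terms of depth ≤ 3:
  With no function symbols every ground term is a constant, so there are exactly 2 ground terms at every depth bound.
  N_0 = 2
  N_1 = 2
  N_2 = 2
  N_3 = 2
  Explicitly: d, b.
So there are 2 ground terms available for substitution.
The clause has 1 distinct variable (w), which appears in the body. In the free term algebra distinct substitutions yield syntactically distinct ground instances.
Number of ground instances = 2.

2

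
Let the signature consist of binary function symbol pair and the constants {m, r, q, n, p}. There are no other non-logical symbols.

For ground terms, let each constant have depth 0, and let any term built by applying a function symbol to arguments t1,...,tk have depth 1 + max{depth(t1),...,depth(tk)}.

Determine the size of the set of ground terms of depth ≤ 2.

905

Write N_k for the number of ground terms of depth ≤ k. A term of depth ≤ k is either a constant or a function symbol applied to arguments of depth ≤ k−1, so N_k = 5 + N_{k-1}^2.
N_0 = 5
N_1 = 5 + 5^2 = 30
N_2 = 5 + 30^2 = 905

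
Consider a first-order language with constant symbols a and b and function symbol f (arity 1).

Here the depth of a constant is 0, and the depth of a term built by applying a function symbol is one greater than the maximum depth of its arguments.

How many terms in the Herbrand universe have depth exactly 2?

2

Let N_k count ground terms of depth at most k. Each non-constant term of depth ≤ k is some function symbol applied to depth-≤(k−1) arguments, giving N_k = 2 + N_{k-1}.
N_0 = 2
N_1 = 2 + 2 = 4
N_2 = 2 + 4 = 6
Terms of depth exactly 2: N_2 − N_1 = 6 − 4 = 2.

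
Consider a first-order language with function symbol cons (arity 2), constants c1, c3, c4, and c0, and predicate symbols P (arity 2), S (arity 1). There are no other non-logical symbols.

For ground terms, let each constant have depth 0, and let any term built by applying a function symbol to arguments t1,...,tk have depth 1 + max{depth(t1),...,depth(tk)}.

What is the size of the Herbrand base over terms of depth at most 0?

First count ground terms of depth ≤ 0.
Count level by level. With function symbols cons/2, the terms of depth ≤ k are the 4 constants together with each function applied to depth-≤(k−1) tuples, so N_k = 4 + N_{k-1}^2.
N_0 = 4
So |H| = 4.
Ground atoms are formed by filling each argument slot of a predicate with a term from H, so an r-ary predicate gives |H|^r atoms:
  P: 4^2 = 16;  S: 4
Total ground atoms: 16 + 4 = 20.

20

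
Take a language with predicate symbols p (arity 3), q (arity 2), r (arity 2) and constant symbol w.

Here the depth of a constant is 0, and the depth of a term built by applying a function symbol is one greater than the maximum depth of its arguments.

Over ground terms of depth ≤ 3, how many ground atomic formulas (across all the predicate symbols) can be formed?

3

First count ground terms of depth ≤ 3.
With no function symbols every ground term is a constant, so there is exactly 1 ground term at every depth bound.
N_0 = 1
N_1 = 1
N_2 = 1
N_3 = 1
Explicitly: w.
So |H| = 1.
For each predicate symbol, the number of ground atoms is |H| raised to its arity; summing:
  p: 1^3 = 1;  q: 1^2 = 1;  r: 1^2 = 1
Total ground atoms: 1 + 1 + 1 = 3.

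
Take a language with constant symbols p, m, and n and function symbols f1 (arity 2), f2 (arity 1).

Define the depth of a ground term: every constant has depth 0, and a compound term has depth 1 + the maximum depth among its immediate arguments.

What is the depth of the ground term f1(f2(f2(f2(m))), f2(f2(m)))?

4

depth(f2(m)) = 1 + depth(m) = 1 + 0 = 1
depth(f2(f2(m))) = 1 + depth(f2(m)) = 1 + 1 = 2
depth(f2(f2(f2(m)))) = 1 + depth(f2(f2(m))) = 1 + 2 = 3
depth(f1(f2(f2(f2(m))), f2(f2(m)))) = 1 + max(3, 2) = 4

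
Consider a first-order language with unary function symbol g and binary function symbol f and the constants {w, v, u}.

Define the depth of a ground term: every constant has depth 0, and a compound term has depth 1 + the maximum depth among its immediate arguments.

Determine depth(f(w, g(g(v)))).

3

depth(g(v)) = 1 + depth(v) = 1 + 0 = 1
depth(g(g(v))) = 1 + depth(g(v)) = 1 + 1 = 2
depth(f(w, g(g(v)))) = 1 + max(0, 2) = 3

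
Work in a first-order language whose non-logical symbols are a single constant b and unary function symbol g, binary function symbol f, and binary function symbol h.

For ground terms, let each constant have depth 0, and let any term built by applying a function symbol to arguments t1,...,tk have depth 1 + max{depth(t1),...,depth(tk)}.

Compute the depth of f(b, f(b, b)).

2

depth(f(b, b)) = 1 + max(0, 0) = 1
depth(f(b, f(b, b))) = 1 + max(0, 1) = 2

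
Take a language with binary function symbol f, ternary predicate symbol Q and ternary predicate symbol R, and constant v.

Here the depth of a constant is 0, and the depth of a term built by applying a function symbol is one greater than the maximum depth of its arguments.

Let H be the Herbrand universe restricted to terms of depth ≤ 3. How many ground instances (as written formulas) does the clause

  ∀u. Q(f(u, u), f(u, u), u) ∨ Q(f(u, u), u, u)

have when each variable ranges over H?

Ground terms of depth ≤ 3:
  Count level by level. With function symbols f/2, the terms of depth ≤ k are the 1 constant together with each function applied to depth-≤(k−1) tuples, so N_k = 1 + N_{k-1}^2.
  N_0 = 1
  N_1 = 1 + 1^2 = 2
  N_2 = 1 + 2^2 = 5
  N_3 = 1 + 5^2 = 26
So there are 26 ground terms available for substitution.
There is 1 variable to instantiate (u),  occurring in at least one literal, so different choices give different ground instances.
Number of ground instances = 26.

26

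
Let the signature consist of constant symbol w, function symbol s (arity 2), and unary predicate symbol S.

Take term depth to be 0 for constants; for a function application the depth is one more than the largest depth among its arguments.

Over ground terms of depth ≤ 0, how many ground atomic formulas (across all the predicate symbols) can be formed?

First count ground terms of depth ≤ 0.
Let N_k count ground terms of depth at most k. Each non-constant term of depth ≤ k is some function symbol applied to depth-≤(k−1) arguments, giving N_k = 1 + N_{k-1}^2.
N_0 = 1
Explicitly: w.
So |H| = 1.
For each predicate symbol, the number of ground atoms is |H| raised to its arity; summing:
  S: 1
Total ground atoms: 1.

1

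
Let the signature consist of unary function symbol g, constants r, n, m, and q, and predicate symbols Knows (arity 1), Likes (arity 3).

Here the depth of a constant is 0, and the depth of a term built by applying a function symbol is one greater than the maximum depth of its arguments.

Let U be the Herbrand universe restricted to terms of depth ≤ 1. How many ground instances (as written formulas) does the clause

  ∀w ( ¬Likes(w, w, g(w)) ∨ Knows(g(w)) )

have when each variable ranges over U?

8

Ground terms of depth ≤ 1:
  If N_k denotes the number of depth-≤k ground terms, the 4 constants give N_0 = 4, and each function symbol of arity r contributes N_{k-1}^r new terms at level k: N_k = 4 + N_{k-1}.
  N_0 = 4
  N_1 = 4 + 4 = 8
  Explicitly: r, n, m, q, g(r), g(n), g(m), g(q).
So there are 8 ground terms available for substitution.
The clause has 1 distinct variable (w), which appears in the body. In the free term algebra distinct substitutions yield syntactically distinct ground instances.
Number of ground instances = 8.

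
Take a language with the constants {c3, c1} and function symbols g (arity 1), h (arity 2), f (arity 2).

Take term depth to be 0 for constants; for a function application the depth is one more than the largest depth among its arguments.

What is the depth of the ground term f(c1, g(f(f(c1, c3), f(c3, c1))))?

4

depth(f(c1, c3)) = 1 + max(0, 0) = 1
depth(f(c3, c1)) = 1 + max(0, 0) = 1
depth(f(f(c1, c3), f(c3, c1))) = 1 + max(1, 1) = 2
depth(g(f(f(c1, c3), f(c3, c1)))) = 1 + depth(f(f(c1, c3), f(c3, c1))) = 1 + 2 = 3
depth(f(c1, g(f(f(c1, c3), f(c3, c1))))) = 1 + max(0, 3) = 4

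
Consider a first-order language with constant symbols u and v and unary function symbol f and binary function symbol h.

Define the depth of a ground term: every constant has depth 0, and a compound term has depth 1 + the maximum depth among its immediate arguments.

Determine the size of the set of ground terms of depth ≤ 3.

If N_k denotes the number of depth-≤k ground terms, the 2 constants give N_0 = 2, and each function symbol of arity r contributes N_{k-1}^r new terms at level k: N_k = 2 + N_{k-1} + N_{k-1}^2.
N_0 = 2
N_1 = 2 + 2 + 2^2 = 8
N_2 = 2 + 8 + 8^2 = 74
N_3 = 2 + 74 + 74^2 = 5552

5552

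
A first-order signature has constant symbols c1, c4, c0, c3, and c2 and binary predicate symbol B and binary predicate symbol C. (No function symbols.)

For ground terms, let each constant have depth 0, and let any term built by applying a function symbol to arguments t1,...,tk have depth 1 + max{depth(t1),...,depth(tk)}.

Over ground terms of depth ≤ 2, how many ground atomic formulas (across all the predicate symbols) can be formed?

First count ground terms of depth ≤ 2.
With no function symbols every ground term is a constant, so there are exactly 5 ground terms at every depth bound.
N_0 = 5
N_1 = 5
N_2 = 5
So |H| = 5.
For each predicate symbol, the number of ground atoms is |H| raised to its arity; summing:
  B: 5^2 = 25;  C: 5^2 = 25
Total ground atoms: 25 + 25 = 50.

50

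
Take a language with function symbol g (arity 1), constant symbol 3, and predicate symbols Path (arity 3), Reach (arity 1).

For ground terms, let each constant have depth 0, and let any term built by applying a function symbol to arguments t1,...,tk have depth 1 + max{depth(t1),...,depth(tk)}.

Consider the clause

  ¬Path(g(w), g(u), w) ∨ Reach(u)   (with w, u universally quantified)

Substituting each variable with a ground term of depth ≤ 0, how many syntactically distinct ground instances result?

1

Ground terms of depth ≤ 0:
  Let N_k = |{terms of depth ≤ k}|. Then N_0 = 1 and N_k = 1 + N_{k-1} for k ≥ 1 (one summand per function symbol, arity giving the exponent).
  N_0 = 1
  Explicitly: 3.
So there is exactly 1 ground term available for substitution.
The clause has 2 distinct variables (w, u), each appearing in the body. In the free term algebra distinct substitutions yield syntactically distinct ground instances.
Number of ground instances = 1^2 = 1.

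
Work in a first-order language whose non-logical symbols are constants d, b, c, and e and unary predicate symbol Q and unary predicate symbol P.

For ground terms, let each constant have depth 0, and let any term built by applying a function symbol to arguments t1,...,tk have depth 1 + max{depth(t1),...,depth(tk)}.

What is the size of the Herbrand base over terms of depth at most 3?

First count ground terms of depth ≤ 3.
With no function symbols every ground term is a constant, so there are exactly 4 ground terms at every depth bound.
N_0 = 4
N_1 = 4
N_2 = 4
N_3 = 4
So |H| = 4.
Ground atoms are formed by filling each argument slot of a predicate with a term from H, so an r-ary predicate gives |H|^r atoms:
  Q: 4;  P: 4
Total ground atoms: 4 + 4 = 8.

8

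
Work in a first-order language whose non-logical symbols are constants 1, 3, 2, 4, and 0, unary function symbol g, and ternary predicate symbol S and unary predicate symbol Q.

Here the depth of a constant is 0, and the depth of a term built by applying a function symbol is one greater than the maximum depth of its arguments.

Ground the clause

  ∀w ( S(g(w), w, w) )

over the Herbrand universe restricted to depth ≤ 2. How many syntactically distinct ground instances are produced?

Ground terms of depth ≤ 2:
  Let N_k count ground terms of depth at most k. Each non-constant term of depth ≤ k is some function symbol applied to depth-≤(k−1) arguments, giving N_k = 5 + N_{k-1}.
  N_0 = 5
  N_1 = 5 + 5 = 10
  N_2 = 5 + 10 = 15
So there are 15 ground terms available for substitution.
The variable w ranges independently over the available ground terms, and distinct assignments produce distinct instances.
Number of ground instances = 15.

15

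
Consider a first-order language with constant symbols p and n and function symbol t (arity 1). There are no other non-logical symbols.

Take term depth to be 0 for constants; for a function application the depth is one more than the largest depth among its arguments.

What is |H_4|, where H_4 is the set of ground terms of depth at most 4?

Write N_k for the number of ground terms of depth ≤ k. A term of depth ≤ k is either a constant or a function symbol applied to arguments of depth ≤ k−1, so N_k = 2 + N_{k-1}.
N_0 = 2
N_1 = 2 + 2 = 4
N_2 = 2 + 4 = 6
N_3 = 2 + 6 = 8
N_4 = 2 + 8 = 10
Explicitly: p, n, t(p), t(n), t(t(p)), t(t(n)), t(t(t(p))), t(t(t(n))), t(t(t(t(p)))), t(t(t(t(n)))).

10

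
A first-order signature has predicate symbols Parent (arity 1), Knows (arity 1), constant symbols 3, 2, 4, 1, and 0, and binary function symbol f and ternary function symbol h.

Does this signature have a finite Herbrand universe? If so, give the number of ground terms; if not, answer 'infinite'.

The signature has at least one function symbol (f, arity 2) and at least one constant (3).
Iterating f gives infinitely many distinct ground terms: 3, f(3, 3), f(f(3, 3), f(3, 3)), ...
So the Herbrand universe is infinite.

infinite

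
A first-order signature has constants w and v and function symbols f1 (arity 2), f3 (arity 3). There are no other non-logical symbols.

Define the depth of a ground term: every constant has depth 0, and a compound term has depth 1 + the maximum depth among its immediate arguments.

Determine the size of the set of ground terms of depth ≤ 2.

Let N_k count ground terms of depth at most k. Each non-constant term of depth ≤ k is some function symbol applied to depth-≤(k−1) arguments, giving N_k = 2 + N_{k-1}^2 + N_{k-1}^3.
N_0 = 2
N_1 = 2 + 2^2 + 2^3 = 14
N_2 = 2 + 14^2 + 14^3 = 2942

2942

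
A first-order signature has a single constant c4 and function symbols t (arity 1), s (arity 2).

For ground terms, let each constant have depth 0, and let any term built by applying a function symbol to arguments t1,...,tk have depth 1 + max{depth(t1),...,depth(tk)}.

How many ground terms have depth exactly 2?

If N_k denotes the number of depth-≤k ground terms, the 1 constant gives N_0 = 1, and each function symbol of arity r contributes N_{k-1}^r new terms at level k: N_k = 1 + N_{k-1} + N_{k-1}^2.
N_0 = 1
N_1 = 1 + 1 + 1^2 = 3
N_2 = 1 + 3 + 3^2 = 13
Terms of depth exactly 2: N_2 − N_1 = 13 − 3 = 10.

10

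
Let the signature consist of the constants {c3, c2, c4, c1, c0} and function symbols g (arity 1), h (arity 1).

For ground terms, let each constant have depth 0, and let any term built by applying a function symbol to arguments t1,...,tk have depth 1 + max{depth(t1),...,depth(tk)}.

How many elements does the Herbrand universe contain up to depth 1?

15

Let N_k count ground terms of depth at most k. Each non-constant term of depth ≤ k is some function symbol applied to depth-≤(k−1) arguments, giving N_k = 5 + N_{k-1} + N_{k-1}.
N_0 = 5
N_1 = 5 + 5 + 5 = 15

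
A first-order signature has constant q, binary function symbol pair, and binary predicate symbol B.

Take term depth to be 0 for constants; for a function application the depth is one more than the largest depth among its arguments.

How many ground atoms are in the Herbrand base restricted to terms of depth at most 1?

First count ground terms of depth ≤ 1.
Write N_k for the number of ground terms of depth ≤ k. A term of depth ≤ k is either a constant or a function symbol applied to arguments of depth ≤ k−1, so N_k = 1 + N_{k-1}^2.
N_0 = 1
N_1 = 1 + 1^2 = 2
Explicitly: q, pair(q, q).
So |H| = 2.
A ground atom is a predicate applied to a tuple of terms from H, so the count is the sum over predicates of |H|^arity:
  B: 2^2 = 4
Total ground atoms: 4.

4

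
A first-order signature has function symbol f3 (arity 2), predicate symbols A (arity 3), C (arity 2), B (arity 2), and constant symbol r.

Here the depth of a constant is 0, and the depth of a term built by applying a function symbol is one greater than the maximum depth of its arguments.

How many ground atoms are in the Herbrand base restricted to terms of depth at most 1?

First count ground terms of depth ≤ 1.
Write N_k for the number of ground terms of depth ≤ k. A term of depth ≤ k is either a constant or a function symbol applied to arguments of depth ≤ k−1, so N_k = 1 + N_{k-1}^2.
N_0 = 1
N_1 = 1 + 1^2 = 2
Explicitly: r, f3(r, r).
So |H| = 2.
Ground atoms are formed by filling each argument slot of a predicate with a term from H, so an r-ary predicate gives |H|^r atoms:
  A: 2^3 = 8;  C: 2^2 = 4;  B: 2^2 = 4
Total ground atoms: 8 + 4 + 4 = 16.

16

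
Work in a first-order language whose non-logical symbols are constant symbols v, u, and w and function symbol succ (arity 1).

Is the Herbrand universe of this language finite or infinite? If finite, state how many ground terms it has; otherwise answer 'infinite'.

infinite

The signature has at least one function symbol (succ, arity 1) and at least one constant (v).
Iterating succ gives infinitely many distinct ground terms: v, succ(v), succ(succ(v)), ...
So the Herbrand universe is infinite.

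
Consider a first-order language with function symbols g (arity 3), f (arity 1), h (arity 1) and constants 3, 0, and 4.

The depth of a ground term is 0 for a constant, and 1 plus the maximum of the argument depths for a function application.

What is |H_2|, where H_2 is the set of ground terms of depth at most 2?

Let N_k = |{terms of depth ≤ k}|. Then N_0 = 3 and N_k = 3 + N_{k-1}^3 + N_{k-1} + N_{k-1} for k ≥ 1 (one summand per function symbol, arity giving the exponent).
N_0 = 3
N_1 = 3 + 3^3 + 3 + 3 = 36
N_2 = 3 + 36^3 + 36 + 36 = 46731

46731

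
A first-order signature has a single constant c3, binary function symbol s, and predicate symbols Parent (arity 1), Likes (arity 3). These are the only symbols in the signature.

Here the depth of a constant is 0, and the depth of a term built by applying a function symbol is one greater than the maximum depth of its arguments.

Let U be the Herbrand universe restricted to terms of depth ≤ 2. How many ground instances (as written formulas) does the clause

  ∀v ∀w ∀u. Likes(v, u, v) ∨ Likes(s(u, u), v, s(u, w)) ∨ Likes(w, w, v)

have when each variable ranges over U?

125

Ground terms of depth ≤ 2:
  If N_k denotes the number of depth-≤k ground terms, the 1 constant gives N_0 = 1, and each function symbol of arity r contributes N_{k-1}^r new terms at level k: N_k = 1 + N_{k-1}^2.
  N_0 = 1
  N_1 = 1 + 1^2 = 2
  N_2 = 1 + 2^2 = 5
So there are 5 ground terms available for substitution.
The clause has 3 distinct variables (v, w, u), each appearing in the body. In the free term algebra distinct substitutions yield syntactically distinct ground instances.
Number of ground instances = 5^3 = 125.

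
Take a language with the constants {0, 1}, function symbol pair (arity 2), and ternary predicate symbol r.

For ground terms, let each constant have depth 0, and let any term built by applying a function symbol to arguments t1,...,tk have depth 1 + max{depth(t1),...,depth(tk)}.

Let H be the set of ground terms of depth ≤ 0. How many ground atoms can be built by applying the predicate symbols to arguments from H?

First count ground terms of depth ≤ 0.
Count level by level. With function symbols pair/2, the terms of depth ≤ k are the 2 constants together with each function applied to depth-≤(k−1) tuples, so N_k = 2 + N_{k-1}^2.
N_0 = 2
Explicitly: 0, 1.
So |H| = 2.
Each predicate of arity r yields |H|^r ground atoms (one per choice of an r-tuple from H):
  r: 2^3 = 8
Total ground atoms: 8.

8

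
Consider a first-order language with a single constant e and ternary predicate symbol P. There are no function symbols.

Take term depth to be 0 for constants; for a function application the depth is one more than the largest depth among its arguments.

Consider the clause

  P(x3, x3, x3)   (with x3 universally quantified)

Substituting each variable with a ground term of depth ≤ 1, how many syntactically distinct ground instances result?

Ground terms of depth ≤ 1:
  With no function symbols every ground term is a constant, so there is exactly 1 ground term at every depth bound.
  N_0 = 1
  N_1 = 1
So there is exactly 1 ground term available for substitution.
The clause has 1 distinct variable (x3), which appears in the body. In the free term algebra distinct substitutions yield syntactically distinct ground instances.
Number of ground instances = 1.

1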